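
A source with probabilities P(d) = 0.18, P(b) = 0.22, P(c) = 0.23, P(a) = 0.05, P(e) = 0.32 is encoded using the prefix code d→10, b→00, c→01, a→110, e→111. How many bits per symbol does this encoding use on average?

L̄ = Σ pᵢ·ℓᵢ = 0.18·2 + 0.22·2 + 0.23·2 + 0.05·3 + 0.32·3 = 2.37 bits/symbol.

2.37 bits/symbol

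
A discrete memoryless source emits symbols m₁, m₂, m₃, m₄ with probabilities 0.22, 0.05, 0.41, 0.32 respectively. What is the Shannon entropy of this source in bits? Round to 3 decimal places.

H = −Σ pᵢ log₂ pᵢ.
−0.22·log₂(0.22) = 0.4806
−0.05·log₂(0.05) = 0.2161
−0.41·log₂(0.41) = 0.5274
−0.32·log₂(0.32) = 0.5260
Sum ≈ 1.7501 → 1.750 bits.

1.750 bits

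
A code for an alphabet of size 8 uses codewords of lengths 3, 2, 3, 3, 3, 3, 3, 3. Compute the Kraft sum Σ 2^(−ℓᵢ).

With common denominator 2^3 = 8: Σ 2^(−ℓᵢ) = 1/8 + 2/8 + 1/8 + 1/8 + 1/8 + 1/8 + 1/8 + 1/8 = 9/8 = 1.125.

1.125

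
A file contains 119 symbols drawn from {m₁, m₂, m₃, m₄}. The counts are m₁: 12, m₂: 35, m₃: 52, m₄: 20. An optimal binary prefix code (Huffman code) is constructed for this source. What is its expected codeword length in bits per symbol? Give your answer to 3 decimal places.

1.832 bits/symbol

Probabilities are the counts divided by 119.
Repeatedly combine the two least-probable nodes; the expected code length is the sum of the merged weights.
merge 12/119 + 20/119 → 32/119
merge 32/119 + 5/17 → 67/119
merge 52/119 + 67/119 → 1
L = 32/119 + 67/119 + 1 = 218/119 ≈ 1.832 bits/symbol.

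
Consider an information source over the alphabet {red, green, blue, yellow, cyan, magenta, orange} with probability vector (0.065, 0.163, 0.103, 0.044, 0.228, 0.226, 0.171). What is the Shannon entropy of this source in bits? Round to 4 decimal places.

2.6259 bits

H = −Σ pᵢ log₂ pᵢ.
−0.065·log₂(0.065) = 0.2563
−0.163·log₂(0.163) = 0.4266
−0.103·log₂(0.103) = 0.3378
−0.044·log₂(0.044) = 0.1983
−0.228·log₂(0.228) = 0.4863
−0.226·log₂(0.226) = 0.4849
−0.171·log₂(0.171) = 0.4357
Sum ≈ 2.6259 → 2.6259 bits.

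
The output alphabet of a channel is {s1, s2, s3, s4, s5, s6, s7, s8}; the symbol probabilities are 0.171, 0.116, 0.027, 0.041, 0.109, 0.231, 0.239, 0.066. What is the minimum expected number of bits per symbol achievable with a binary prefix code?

Repeatedly combine the two least-probable nodes; the expected code length is the sum of the merged weights.
merge 27/1000 + 41/1000 → 17/250
merge 33/500 + 17/250 → 67/500
merge 109/1000 + 29/250 → 9/40
merge 67/500 + 171/1000 → 61/200
merge 9/40 + 231/1000 → 57/125
merge 239/1000 + 61/200 → 68/125
merge 57/125 + 68/125 → 1
L = 17/250 + 67/500 + 9/40 + 61/200 + 57/125 + 68/125 + 1 = 683/250 = 2.732 bits/symbol.

2.732 bits/symbol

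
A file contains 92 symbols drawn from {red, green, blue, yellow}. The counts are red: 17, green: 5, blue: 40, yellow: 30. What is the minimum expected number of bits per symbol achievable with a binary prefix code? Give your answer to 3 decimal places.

1.804 bits/symbol

Probabilities are the counts divided by 92.
Repeatedly combine the two least-probable nodes; the expected code length is the sum of the merged weights.
merge 5/92 + 17/92 → 11/46
merge 11/46 + 15/46 → 13/23
merge 10/23 + 13/23 → 1
L = 11/46 + 13/23 + 1 = 83/46 ≈ 1.804 bits/symbol.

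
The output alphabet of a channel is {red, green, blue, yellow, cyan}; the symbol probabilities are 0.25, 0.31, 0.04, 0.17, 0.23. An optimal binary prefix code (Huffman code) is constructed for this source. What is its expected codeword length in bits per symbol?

2.21 bits/symbol

Repeatedly combine the two least-probable nodes; the expected code length is the sum of the merged weights.
merge 1/25 + 17/100 → 21/100
merge 21/100 + 23/100 → 11/25
merge 1/4 + 31/100 → 14/25
merge 11/25 + 14/25 → 1
L = 21/100 + 11/25 + 14/25 + 1 = 221/100 = 2.21 bits/symbol.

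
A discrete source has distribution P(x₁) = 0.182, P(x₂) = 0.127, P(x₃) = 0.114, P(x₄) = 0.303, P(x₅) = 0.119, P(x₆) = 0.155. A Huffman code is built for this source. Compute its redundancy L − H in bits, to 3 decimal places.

Entropy H = −Σ p log₂ p ≈ 2.4869 bits.
Huffman merges: 57/500+119/1000→233/1000; 127/1000+31/200→141/500; 91/500+233/1000→83/200; 141/500+303/1000→117/200; 83/200+117/200→1. L = 503/200 ≈ 2.5150.
L − H = 2.5150 − 2.4869 = 0.028 bits.

0.028 bits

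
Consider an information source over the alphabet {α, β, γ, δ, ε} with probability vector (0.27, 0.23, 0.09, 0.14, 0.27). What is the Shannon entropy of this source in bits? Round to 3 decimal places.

H = −Σ pᵢ log₂ pᵢ.
−0.27·log₂(0.27) = 0.5100
−0.23·log₂(0.23) = 0.4877
−0.09·log₂(0.09) = 0.3127
−0.14·log₂(0.14) = 0.3971
−0.27·log₂(0.27) = 0.5100
Sum ≈ 2.2175 → 2.217 bits.

2.217 bits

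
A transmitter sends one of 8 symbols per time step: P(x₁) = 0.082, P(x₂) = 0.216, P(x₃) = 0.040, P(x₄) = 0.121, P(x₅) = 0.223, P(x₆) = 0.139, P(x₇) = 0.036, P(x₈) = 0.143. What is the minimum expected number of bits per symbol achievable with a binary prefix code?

2.795 bits/symbol

Repeatedly combine the two least-probable nodes; the expected code length is the sum of the merged weights.
merge 9/250 + 1/25 → 19/250
merge 19/250 + 41/500 → 79/500
merge 121/1000 + 139/1000 → 13/50
merge 143/1000 + 79/500 → 301/1000
merge 27/125 + 223/1000 → 439/1000
merge 13/50 + 301/1000 → 561/1000
merge 439/1000 + 561/1000 → 1
L = 19/250 + 79/500 + 13/50 + 301/1000 + 439/1000 + 561/1000 + 1 = 559/200 = 2.795 bits/symbol.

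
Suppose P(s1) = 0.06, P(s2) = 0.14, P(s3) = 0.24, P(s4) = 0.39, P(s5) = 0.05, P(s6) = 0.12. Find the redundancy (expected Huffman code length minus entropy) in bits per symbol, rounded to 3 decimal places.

0.072 bits

Entropy H = −Σ p log₂ p ≈ 2.2477 bits.
Huffman merges: 1/20+3/50→11/100; 11/100+3/25→23/100; 7/50+23/100→37/100; 6/25+37/100→61/100; 39/100+61/100→1. L = 58/25 ≈ 2.3200.
L − H = 2.3200 − 2.2477 = 0.072 bits.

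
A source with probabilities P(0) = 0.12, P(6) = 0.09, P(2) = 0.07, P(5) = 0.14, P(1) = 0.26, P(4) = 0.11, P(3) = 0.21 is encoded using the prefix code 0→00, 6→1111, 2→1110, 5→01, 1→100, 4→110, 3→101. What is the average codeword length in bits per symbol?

2.9 bits/symbol

L̄ = Σ pᵢ·ℓᵢ = 0.12·2 + 0.09·4 + 0.07·4 + 0.14·2 + 0.26·3 + 0.11·3 + 0.21·3 = 2.9 bits/symbol.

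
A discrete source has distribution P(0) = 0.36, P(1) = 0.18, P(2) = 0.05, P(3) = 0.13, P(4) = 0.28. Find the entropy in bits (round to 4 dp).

H = −Σ pᵢ log₂ pᵢ.
−0.36·log₂(0.36) = 0.5306
−0.18·log₂(0.18) = 0.4453
−0.05·log₂(0.05) = 0.2161
−0.13·log₂(0.13) = 0.3826
−0.28·log₂(0.28) = 0.5142
Sum ≈ 2.0889 → 2.0889 bits.

2.0889 bits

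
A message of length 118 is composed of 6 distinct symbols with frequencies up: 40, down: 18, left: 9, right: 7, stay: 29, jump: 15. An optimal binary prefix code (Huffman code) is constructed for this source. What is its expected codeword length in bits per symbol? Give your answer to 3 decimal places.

2.398 bits/symbol

Probabilities are the counts divided by 118.
Repeatedly combine the two least-probable nodes; the expected code length is the sum of the merged weights.
merge 7/118 + 9/118 → 8/59
merge 15/118 + 8/59 → 31/118
merge 9/59 + 29/118 → 47/118
merge 31/118 + 20/59 → 71/118
merge 47/118 + 71/118 → 1
L = 8/59 + 31/118 + 47/118 + 71/118 + 1 = 283/118 ≈ 2.398 bits/symbol.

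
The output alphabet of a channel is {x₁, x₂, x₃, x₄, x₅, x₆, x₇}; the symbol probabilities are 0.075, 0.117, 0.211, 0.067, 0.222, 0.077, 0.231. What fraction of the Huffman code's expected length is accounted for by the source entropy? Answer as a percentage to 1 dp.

98.5%

Entropy H = −Σ p log₂ p ≈ 2.6326 bits.
Huffman merges: 67/1000+3/40→71/500; 77/1000+117/1000→97/500; 71/500+97/500→42/125; 211/1000+111/500→433/1000; 231/1000+42/125→567/1000; 433/1000+567/1000→1. L = 334/125 ≈ 2.6720.
Efficiency = H/L = 2.6326/2.6720 = 98.5%.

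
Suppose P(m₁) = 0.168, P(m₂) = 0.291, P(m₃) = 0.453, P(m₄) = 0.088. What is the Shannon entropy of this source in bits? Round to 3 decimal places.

1.777 bits

H = −Σ pᵢ log₂ pᵢ.
−0.168·log₂(0.168) = 0.4323
−0.291·log₂(0.291) = 0.5182
−0.453·log₂(0.453) = 0.5175
−0.088·log₂(0.088) = 0.3086
Sum ≈ 1.7767 → 1.777 bits.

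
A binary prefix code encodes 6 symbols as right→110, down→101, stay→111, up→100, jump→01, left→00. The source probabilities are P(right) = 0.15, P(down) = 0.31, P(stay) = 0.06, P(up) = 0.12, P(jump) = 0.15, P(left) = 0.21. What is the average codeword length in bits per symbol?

L̄ = Σ pᵢ·ℓᵢ = 0.15·3 + 0.31·3 + 0.06·3 + 0.12·3 + 0.15·2 + 0.21·2 = 2.64 bits/symbol.

2.64 bits/symbol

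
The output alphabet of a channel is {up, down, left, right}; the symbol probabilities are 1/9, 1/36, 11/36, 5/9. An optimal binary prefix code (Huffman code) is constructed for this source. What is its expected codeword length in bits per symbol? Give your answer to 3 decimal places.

Repeatedly combine the two least-probable nodes; the expected code length is the sum of the merged weights.
merge 1/36 + 1/9 → 5/36
merge 5/36 + 11/36 → 4/9
merge 4/9 + 5/9 → 1
L = 5/36 + 4/9 + 1 = 19/12 ≈ 1.583 bits/symbol.

1.583 bits/symbol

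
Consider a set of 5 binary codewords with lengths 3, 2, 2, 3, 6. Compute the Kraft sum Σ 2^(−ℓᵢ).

With common denominator 2^6 = 64: Σ 2^(−ℓᵢ) = 8/64 + 16/64 + 16/64 + 8/64 + 1/64 = 49/64 = 0.765625.

0.765625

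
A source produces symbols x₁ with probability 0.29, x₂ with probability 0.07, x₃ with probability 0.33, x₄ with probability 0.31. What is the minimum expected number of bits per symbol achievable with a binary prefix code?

Repeatedly combine the two least-probable nodes; the expected code length is the sum of the merged weights.
merge 7/100 + 29/100 → 9/25
merge 31/100 + 33/100 → 16/25
merge 9/25 + 16/25 → 1
L = 9/25 + 16/25 + 1 = 2 bits/symbol.

2 bits/symbol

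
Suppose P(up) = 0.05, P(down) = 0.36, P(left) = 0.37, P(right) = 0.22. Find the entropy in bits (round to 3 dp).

H = −Σ pᵢ log₂ pᵢ.
−0.05·log₂(0.05) = 0.2161
−0.36·log₂(0.36) = 0.5306
−0.37·log₂(0.37) = 0.5307
−0.22·log₂(0.22) = 0.4806
Sum ≈ 1.7580 → 1.758 bits.

1.758 bits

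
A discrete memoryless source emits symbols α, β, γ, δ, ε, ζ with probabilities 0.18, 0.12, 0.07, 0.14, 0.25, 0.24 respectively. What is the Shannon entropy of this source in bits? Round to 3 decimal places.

H = −Σ pᵢ log₂ pᵢ.
−0.18·log₂(0.18) = 0.4453
−0.12·log₂(0.12) = 0.3671
−0.07·log₂(0.07) = 0.2686
−0.14·log₂(0.14) = 0.3971
−0.25·log₂(0.25) = 0.5000
−0.24·log₂(0.24) = 0.4941
Sum ≈ 2.4722 → 2.472 bits.

2.472 bits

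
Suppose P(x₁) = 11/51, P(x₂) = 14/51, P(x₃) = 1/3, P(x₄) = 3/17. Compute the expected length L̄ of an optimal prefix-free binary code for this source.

Repeatedly combine the two least-probable nodes; the expected code length is the sum of the merged weights.
merge 3/17 + 11/51 → 20/51
merge 14/51 + 1/3 → 31/51
merge 20/51 + 31/51 → 1
L = 20/51 + 31/51 + 1 = 2 bits/symbol.

2 bits/symbol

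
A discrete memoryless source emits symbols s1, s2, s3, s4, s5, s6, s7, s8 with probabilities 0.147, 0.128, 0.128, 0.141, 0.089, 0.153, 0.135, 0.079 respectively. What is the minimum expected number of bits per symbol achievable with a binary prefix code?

3 bits/symbol

Repeatedly combine the two least-probable nodes; the expected code length is the sum of the merged weights.
merge 79/1000 + 89/1000 → 21/125
merge 16/125 + 16/125 → 32/125
merge 27/200 + 141/1000 → 69/250
merge 147/1000 + 153/1000 → 3/10
merge 21/125 + 32/125 → 53/125
merge 69/250 + 3/10 → 72/125
merge 53/125 + 72/125 → 1
L = 21/125 + 32/125 + 69/250 + 3/10 + 53/125 + 72/125 + 1 = 3 bits/symbol.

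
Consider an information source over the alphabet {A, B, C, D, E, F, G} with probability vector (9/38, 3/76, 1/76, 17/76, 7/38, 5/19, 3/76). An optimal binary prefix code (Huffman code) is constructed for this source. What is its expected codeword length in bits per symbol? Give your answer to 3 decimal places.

Repeatedly combine the two least-probable nodes; the expected code length is the sum of the merged weights.
merge 1/76 + 3/76 → 1/19
merge 3/76 + 1/19 → 7/76
merge 7/76 + 7/38 → 21/76
merge 17/76 + 9/38 → 35/76
merge 5/19 + 21/76 → 41/76
merge 35/76 + 41/76 → 1
L = 1/19 + 7/76 + 21/76 + 35/76 + 41/76 + 1 = 46/19 ≈ 2.421 bits/symbol.

2.421 bits/symbol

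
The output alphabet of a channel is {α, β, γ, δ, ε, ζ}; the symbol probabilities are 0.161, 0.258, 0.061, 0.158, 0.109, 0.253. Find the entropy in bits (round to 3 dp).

2.445 bits

H = −Σ pᵢ log₂ pᵢ.
−0.161·log₂(0.161) = 0.4242
−0.258·log₂(0.258) = 0.5043
−0.061·log₂(0.061) = 0.2461
−0.158·log₂(0.158) = 0.4206
−0.109·log₂(0.109) = 0.3485
−0.253·log₂(0.253) = 0.5016
Sum ≈ 2.4454 → 2.445 bits.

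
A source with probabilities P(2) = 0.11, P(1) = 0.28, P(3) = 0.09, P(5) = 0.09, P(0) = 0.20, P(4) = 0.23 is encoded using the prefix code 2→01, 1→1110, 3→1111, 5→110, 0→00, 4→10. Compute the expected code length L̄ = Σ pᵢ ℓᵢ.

2.83 bits/symbol

L̄ = Σ pᵢ·ℓᵢ = 0.11·2 + 0.28·4 + 0.09·4 + 0.09·3 + 0.20·2 + 0.23·2 = 2.83 bits/symbol.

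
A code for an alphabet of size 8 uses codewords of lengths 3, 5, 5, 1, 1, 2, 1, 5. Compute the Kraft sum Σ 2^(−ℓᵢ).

1.96875

With common denominator 2^5 = 32: Σ 2^(−ℓᵢ) = 4/32 + 1/32 + 1/32 + 16/32 + 16/32 + 8/32 + 16/32 + 1/32 = 63/32 = 1.96875.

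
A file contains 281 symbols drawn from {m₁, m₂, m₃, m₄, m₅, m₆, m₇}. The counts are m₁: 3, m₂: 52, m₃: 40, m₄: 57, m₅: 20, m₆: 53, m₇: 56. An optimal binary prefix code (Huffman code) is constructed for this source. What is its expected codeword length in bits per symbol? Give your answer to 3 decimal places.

2.680 bits/symbol

Probabilities are the counts divided by 281.
Repeatedly combine the two least-probable nodes; the expected code length is the sum of the merged weights.
merge 3/281 + 20/281 → 23/281
merge 23/281 + 40/281 → 63/281
merge 52/281 + 53/281 → 105/281
merge 56/281 + 57/281 → 113/281
merge 63/281 + 105/281 → 168/281
merge 113/281 + 168/281 → 1
L = 23/281 + 63/281 + 105/281 + 113/281 + 168/281 + 1 = 753/281 ≈ 2.680 bits/symbol.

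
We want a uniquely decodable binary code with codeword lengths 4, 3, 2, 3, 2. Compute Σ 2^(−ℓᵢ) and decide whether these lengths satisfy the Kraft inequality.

With common denominator 2^4 = 16: Σ 2^(−ℓᵢ) = 1/16 + 2/16 + 4/16 + 2/16 + 4/16 = 13/16 = 0.8125.
Kraft's inequality requires Σ ≤ 1; here Σ = 0.8125 ≤ 1, so such a prefix code exists.

0.8125; yes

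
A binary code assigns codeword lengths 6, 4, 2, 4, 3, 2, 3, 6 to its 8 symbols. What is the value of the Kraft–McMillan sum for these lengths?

With common denominator 2^6 = 64: Σ 2^(−ℓᵢ) = 1/64 + 4/64 + 16/64 + 4/64 + 8/64 + 16/64 + 8/64 + 1/64 = 58/64 = 0.90625.

0.90625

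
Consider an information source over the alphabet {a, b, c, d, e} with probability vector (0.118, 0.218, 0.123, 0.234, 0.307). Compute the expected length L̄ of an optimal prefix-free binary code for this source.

Repeatedly combine the two least-probable nodes; the expected code length is the sum of the merged weights.
merge 59/500 + 123/1000 → 241/1000
merge 109/500 + 117/500 → 113/250
merge 241/1000 + 307/1000 → 137/250
merge 113/250 + 137/250 → 1
L = 241/1000 + 113/250 + 137/250 + 1 = 2241/1000 = 2.241 bits/symbol.

2.241 bits/symbol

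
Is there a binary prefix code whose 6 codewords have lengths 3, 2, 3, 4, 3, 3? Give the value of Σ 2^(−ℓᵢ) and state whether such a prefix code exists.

0.8125; yes

With common denominator 2^4 = 16: Σ 2^(−ℓᵢ) = 2/16 + 4/16 + 2/16 + 1/16 + 2/16 + 2/16 = 13/16 = 0.8125.
Kraft's inequality requires Σ ≤ 1; here Σ = 0.8125 ≤ 1, so such a prefix code exists.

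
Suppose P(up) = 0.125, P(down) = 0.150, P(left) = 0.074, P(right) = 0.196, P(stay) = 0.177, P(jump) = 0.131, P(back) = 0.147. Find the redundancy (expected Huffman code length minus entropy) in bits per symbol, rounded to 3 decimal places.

0.047 bits

Entropy H = −Σ p log₂ p ≈ 2.7573 bits.
Huffman merges: 37/500+1/8→199/1000; 131/1000+147/1000→139/500; 3/20+177/1000→327/1000; 49/250+199/1000→79/200; 139/500+327/1000→121/200; 79/200+121/200→1. L = 701/250 ≈ 2.8040.
L − H = 2.8040 − 2.7573 = 0.047 bits.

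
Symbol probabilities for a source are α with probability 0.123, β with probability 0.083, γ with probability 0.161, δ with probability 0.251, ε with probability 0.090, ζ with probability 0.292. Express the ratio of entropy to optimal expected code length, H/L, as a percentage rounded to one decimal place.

Entropy H = −Σ p log₂ p ≈ 2.4259 bits.
Huffman merges: 83/1000+9/100→173/1000; 123/1000+161/1000→71/250; 173/1000+251/1000→53/125; 71/250+73/250→72/125; 53/125+72/125→1. L = 2457/1000 ≈ 2.4570.
Efficiency = H/L = 2.4259/2.4570 = 98.7%.

98.7%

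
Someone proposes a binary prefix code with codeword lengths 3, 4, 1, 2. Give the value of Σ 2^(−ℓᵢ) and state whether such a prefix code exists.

0.9375; yes

With common denominator 2^4 = 16: Σ 2^(−ℓᵢ) = 2/16 + 1/16 + 8/16 + 4/16 = 15/16 = 0.9375.
Kraft's inequality requires Σ ≤ 1; here Σ = 0.9375 ≤ 1, so such a prefix code exists.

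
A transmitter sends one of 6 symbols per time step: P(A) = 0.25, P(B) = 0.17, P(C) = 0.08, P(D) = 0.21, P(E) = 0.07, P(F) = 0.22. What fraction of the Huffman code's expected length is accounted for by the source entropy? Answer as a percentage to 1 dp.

99.1%

Entropy H = −Σ p log₂ p ≈ 2.4480 bits.
Huffman merges: 7/100+2/25→3/20; 3/20+17/100→8/25; 21/100+11/50→43/100; 1/4+8/25→57/100; 43/100+57/100→1. L = 247/100 ≈ 2.4700.
Efficiency = H/L = 2.4480/2.4700 = 99.1%.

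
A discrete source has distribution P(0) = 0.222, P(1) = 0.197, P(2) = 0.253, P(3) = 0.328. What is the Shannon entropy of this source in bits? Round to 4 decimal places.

H = −Σ pᵢ log₂ pᵢ.
−0.222·log₂(0.222) = 0.4820
−0.197·log₂(0.197) = 0.4617
−0.253·log₂(0.253) = 0.5016
−0.328·log₂(0.328) = 0.5275
Sum ≈ 1.9729 → 1.9729 bits.

1.9729 bits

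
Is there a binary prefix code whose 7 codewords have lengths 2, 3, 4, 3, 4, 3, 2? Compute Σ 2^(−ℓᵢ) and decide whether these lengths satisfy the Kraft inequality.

With common denominator 2^4 = 16: Σ 2^(−ℓᵢ) = 4/16 + 2/16 + 1/16 + 2/16 + 1/16 + 2/16 + 4/16 = 16/16 = 1.
Kraft's inequality requires Σ ≤ 1; here Σ = 1 ≤ 1, so such a prefix code exists.

1; yes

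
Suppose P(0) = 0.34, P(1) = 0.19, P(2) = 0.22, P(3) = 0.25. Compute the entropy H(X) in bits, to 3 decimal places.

1.965 bits

H = −Σ pᵢ log₂ pᵢ.
−0.34·log₂(0.34) = 0.5292
−0.19·log₂(0.19) = 0.4552
−0.22·log₂(0.22) = 0.4806
−0.25·log₂(0.25) = 0.5000
Sum ≈ 1.9650 → 1.965 bits.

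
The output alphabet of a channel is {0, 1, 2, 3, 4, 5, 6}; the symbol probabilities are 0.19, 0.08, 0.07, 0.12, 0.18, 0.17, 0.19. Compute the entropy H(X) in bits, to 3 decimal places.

2.717 bits

H = −Σ pᵢ log₂ pᵢ.
−0.19·log₂(0.19) = 0.4552
−0.08·log₂(0.08) = 0.2915
−0.07·log₂(0.07) = 0.2686
−0.12·log₂(0.12) = 0.3671
−0.18·log₂(0.18) = 0.4453
−0.17·log₂(0.17) = 0.4346
−0.19·log₂(0.19) = 0.4552
Sum ≈ 2.7175 → 2.717 bits.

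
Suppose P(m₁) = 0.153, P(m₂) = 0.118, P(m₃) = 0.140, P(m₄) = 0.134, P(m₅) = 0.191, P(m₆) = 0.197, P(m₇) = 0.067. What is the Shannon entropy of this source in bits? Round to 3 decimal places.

H = −Σ pᵢ log₂ pᵢ.
−0.153·log₂(0.153) = 0.4144
−0.118·log₂(0.118) = 0.3638
−0.140·log₂(0.140) = 0.3971
−0.134·log₂(0.134) = 0.3886
−0.191·log₂(0.191) = 0.4562
−0.197·log₂(0.197) = 0.4617
−0.067·log₂(0.067) = 0.2613
Sum ≈ 2.7430 → 2.743 bits.

2.743 bits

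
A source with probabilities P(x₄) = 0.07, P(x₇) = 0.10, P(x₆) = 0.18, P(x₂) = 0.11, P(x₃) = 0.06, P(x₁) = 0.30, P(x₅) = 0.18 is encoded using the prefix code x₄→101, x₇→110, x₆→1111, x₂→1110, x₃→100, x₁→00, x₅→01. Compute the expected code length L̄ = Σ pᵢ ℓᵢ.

2.81 bits/symbol

L̄ = Σ pᵢ·ℓᵢ = 0.07·3 + 0.10·3 + 0.18·4 + 0.11·4 + 0.06·3 + 0.30·2 + 0.18·2 = 2.81 bits/symbol.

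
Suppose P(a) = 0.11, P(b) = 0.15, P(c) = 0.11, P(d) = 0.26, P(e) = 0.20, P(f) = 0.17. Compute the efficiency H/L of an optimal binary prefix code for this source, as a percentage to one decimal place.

99.0%

Entropy H = −Σ p log₂ p ≈ 2.5154 bits.
Huffman merges: 11/100+11/100→11/50; 3/20+17/100→8/25; 1/5+11/50→21/50; 13/50+8/25→29/50; 21/50+29/50→1. L = 127/50 ≈ 2.5400.
Efficiency = H/L = 2.5154/2.5400 = 99.0%.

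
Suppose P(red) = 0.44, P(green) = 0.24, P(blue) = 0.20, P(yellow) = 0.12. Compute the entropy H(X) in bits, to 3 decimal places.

H = −Σ pᵢ log₂ pᵢ.
−0.44·log₂(0.44) = 0.5211
−0.24·log₂(0.24) = 0.4941
−0.20·log₂(0.20) = 0.4644
−0.12·log₂(0.12) = 0.3671
Sum ≈ 1.8467 → 1.847 bits.

1.847 bits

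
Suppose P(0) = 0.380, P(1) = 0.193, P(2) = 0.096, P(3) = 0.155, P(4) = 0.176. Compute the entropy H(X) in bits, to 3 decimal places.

H = −Σ pᵢ log₂ pᵢ.
−0.380·log₂(0.380) = 0.5305
−0.193·log₂(0.193) = 0.4581
−0.096·log₂(0.096) = 0.3246
−0.155·log₂(0.155) = 0.4169
−0.176·log₂(0.176) = 0.4411
Sum ≈ 2.1711 → 2.171 bits.

2.171 bits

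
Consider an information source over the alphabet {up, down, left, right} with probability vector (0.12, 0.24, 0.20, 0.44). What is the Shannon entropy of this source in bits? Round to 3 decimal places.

1.847 bits

H = −Σ pᵢ log₂ pᵢ.
−0.12·log₂(0.12) = 0.3671
−0.24·log₂(0.24) = 0.4941
−0.20·log₂(0.20) = 0.4644
−0.44·log₂(0.44) = 0.5211
Sum ≈ 1.8467 → 1.847 bits.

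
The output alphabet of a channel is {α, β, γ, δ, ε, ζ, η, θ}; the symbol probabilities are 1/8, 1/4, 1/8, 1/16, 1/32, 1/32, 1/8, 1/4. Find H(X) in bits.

Each probability is a power of 1/2, so log₂(1/p) is an integer.
H = Σ p·log₂(1/p) = 1/8·3 + 1/4·2 + 1/8·3 + 1/16·4 + 1/32·5 + 1/32·5 + 1/8·3 + 1/4·2 = 2.6875 bits.

2.6875 bits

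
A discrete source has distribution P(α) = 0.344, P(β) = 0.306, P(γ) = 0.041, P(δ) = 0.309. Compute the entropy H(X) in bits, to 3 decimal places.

H = −Σ pᵢ log₂ pᵢ.
−0.344·log₂(0.344) = 0.5296
−0.306·log₂(0.306) = 0.5228
−0.041·log₂(0.041) = 0.1889
−0.309·log₂(0.309) = 0.5235
Sum ≈ 1.7648 → 1.765 bits.

1.765 bits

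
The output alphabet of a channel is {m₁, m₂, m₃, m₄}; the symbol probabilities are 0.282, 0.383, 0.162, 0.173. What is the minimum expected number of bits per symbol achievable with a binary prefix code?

Repeatedly combine the two least-probable nodes; the expected code length is the sum of the merged weights.
merge 81/500 + 173/1000 → 67/200
merge 141/500 + 67/200 → 617/1000
merge 383/1000 + 617/1000 → 1
L = 67/200 + 617/1000 + 1 = 244/125 = 1.952 bits/symbol.

1.952 bits/symbol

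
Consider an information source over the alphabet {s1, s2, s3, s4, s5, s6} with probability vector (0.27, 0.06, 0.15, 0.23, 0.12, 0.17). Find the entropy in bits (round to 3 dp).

H = −Σ pᵢ log₂ pᵢ.
−0.27·log₂(0.27) = 0.5100
−0.06·log₂(0.06) = 0.2435
−0.15·log₂(0.15) = 0.4105
−0.23·log₂(0.23) = 0.4877
−0.12·log₂(0.12) = 0.3671
−0.17·log₂(0.17) = 0.4346
Sum ≈ 2.4534 → 2.453 bits.

2.453 bits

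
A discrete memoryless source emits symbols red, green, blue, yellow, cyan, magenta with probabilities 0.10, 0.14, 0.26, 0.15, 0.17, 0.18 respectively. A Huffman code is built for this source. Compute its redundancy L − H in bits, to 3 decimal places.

0.035 bits

Entropy H = −Σ p log₂ p ≈ 2.5250 bits.
Huffman merges: 1/10+7/50→6/25; 3/20+17/100→8/25; 9/50+6/25→21/50; 13/50+8/25→29/50; 21/50+29/50→1. L = 64/25 ≈ 2.5600.
L − H = 2.5600 − 2.5250 = 0.035 bits.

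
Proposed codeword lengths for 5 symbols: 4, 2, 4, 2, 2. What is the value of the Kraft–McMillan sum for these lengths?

With common denominator 2^4 = 16: Σ 2^(−ℓᵢ) = 1/16 + 4/16 + 1/16 + 4/16 + 4/16 = 14/16 = 0.875.

0.875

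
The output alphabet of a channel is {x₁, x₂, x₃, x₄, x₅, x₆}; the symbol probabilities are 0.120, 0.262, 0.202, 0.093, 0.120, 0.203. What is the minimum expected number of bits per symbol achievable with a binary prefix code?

2.535 bits/symbol

Repeatedly combine the two least-probable nodes; the expected code length is the sum of the merged weights.
merge 93/1000 + 3/25 → 213/1000
merge 3/25 + 101/500 → 161/500
merge 203/1000 + 213/1000 → 52/125
merge 131/500 + 161/500 → 73/125
merge 52/125 + 73/125 → 1
L = 213/1000 + 161/500 + 52/125 + 73/125 + 1 = 507/200 = 2.535 bits/symbol.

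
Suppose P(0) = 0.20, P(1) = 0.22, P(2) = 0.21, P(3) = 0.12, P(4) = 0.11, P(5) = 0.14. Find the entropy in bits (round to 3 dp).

2.532 bits

H = −Σ pᵢ log₂ pᵢ.
−0.20·log₂(0.20) = 0.4644
−0.22·log₂(0.22) = 0.4806
−0.21·log₂(0.21) = 0.4728
−0.12·log₂(0.12) = 0.3671
−0.11·log₂(0.11) = 0.3503
−0.14·log₂(0.14) = 0.3971
Sum ≈ 2.5322 → 2.532 bits.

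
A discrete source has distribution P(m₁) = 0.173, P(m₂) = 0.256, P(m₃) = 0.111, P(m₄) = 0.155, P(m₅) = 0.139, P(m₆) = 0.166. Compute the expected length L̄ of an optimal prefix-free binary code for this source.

Repeatedly combine the two least-probable nodes; the expected code length is the sum of the merged weights.
merge 111/1000 + 139/1000 → 1/4
merge 31/200 + 83/500 → 321/1000
merge 173/1000 + 1/4 → 423/1000
merge 32/125 + 321/1000 → 577/1000
merge 423/1000 + 577/1000 → 1
L = 1/4 + 321/1000 + 423/1000 + 577/1000 + 1 = 2571/1000 = 2.571 bits/symbol.

2.571 bits/symbol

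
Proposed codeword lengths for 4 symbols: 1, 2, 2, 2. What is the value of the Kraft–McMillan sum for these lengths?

1.25

With common denominator 2^2 = 4: Σ 2^(−ℓᵢ) = 2/4 + 1/4 + 1/4 + 1/4 = 5/4 = 1.25.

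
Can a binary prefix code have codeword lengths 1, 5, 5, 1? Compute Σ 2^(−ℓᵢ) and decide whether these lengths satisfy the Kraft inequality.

With common denominator 2^5 = 32: Σ 2^(−ℓᵢ) = 16/32 + 1/32 + 1/32 + 16/32 = 34/32 = 1.0625.
Kraft's inequality requires Σ ≤ 1; here Σ = 1.0625 > 1, so no such prefix code exists.

1.0625; no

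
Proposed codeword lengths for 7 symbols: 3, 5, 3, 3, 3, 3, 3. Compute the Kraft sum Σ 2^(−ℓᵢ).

With common denominator 2^5 = 32: Σ 2^(−ℓᵢ) = 4/32 + 1/32 + 4/32 + 4/32 + 4/32 + 4/32 + 4/32 = 25/32 = 0.78125.

0.78125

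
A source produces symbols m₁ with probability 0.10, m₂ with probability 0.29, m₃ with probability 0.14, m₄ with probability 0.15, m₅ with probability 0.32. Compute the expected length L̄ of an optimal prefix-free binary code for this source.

Repeatedly combine the two least-probable nodes; the expected code length is the sum of the merged weights.
merge 1/10 + 7/50 → 6/25
merge 3/20 + 6/25 → 39/100
merge 29/100 + 8/25 → 61/100
merge 39/100 + 61/100 → 1
L = 6/25 + 39/100 + 61/100 + 1 = 56/25 = 2.24 bits/symbol.

2.24 bits/symbol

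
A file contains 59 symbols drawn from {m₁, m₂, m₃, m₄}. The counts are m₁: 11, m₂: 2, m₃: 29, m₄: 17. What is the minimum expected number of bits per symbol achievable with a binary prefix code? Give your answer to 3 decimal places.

Probabilities are the counts divided by 59.
Repeatedly combine the two least-probable nodes; the expected code length is the sum of the merged weights.
merge 2/59 + 11/59 → 13/59
merge 13/59 + 17/59 → 30/59
merge 29/59 + 30/59 → 1
L = 13/59 + 30/59 + 1 = 102/59 ≈ 1.729 bits/symbol.

1.729 bits/symbol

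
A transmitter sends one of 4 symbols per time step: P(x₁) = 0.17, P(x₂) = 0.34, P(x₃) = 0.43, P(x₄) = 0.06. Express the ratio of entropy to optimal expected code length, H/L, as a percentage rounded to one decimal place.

Entropy H = −Σ p log₂ p ≈ 1.7309 bits.
Huffman merges: 3/50+17/100→23/100; 23/100+17/50→57/100; 43/100+57/100→1. L = 9/5 ≈ 1.8000.
Efficiency = H/L = 1.7309/1.8000 = 96.2%.

96.2%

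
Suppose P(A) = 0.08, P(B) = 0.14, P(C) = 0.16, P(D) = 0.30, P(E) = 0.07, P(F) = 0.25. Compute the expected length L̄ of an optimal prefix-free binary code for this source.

2.44 bits/symbol

Repeatedly combine the two least-probable nodes; the expected code length is the sum of the merged weights.
merge 7/100 + 2/25 → 3/20
merge 7/50 + 3/20 → 29/100
merge 4/25 + 1/4 → 41/100
merge 29/100 + 3/10 → 59/100
merge 41/100 + 59/100 → 1
L = 3/20 + 29/100 + 41/100 + 59/100 + 1 = 61/25 = 2.44 bits/symbol.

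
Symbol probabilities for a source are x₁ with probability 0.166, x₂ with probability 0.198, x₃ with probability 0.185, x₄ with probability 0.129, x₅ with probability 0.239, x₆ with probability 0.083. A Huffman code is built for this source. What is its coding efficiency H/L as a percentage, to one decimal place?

Entropy H = −Σ p log₂ p ≈ 2.5157 bits.
Huffman merges: 83/1000+129/1000→53/250; 83/500+37/200→351/1000; 99/500+53/250→41/100; 239/1000+351/1000→59/100; 41/100+59/100→1. L = 2563/1000 ≈ 2.5630.
Efficiency = H/L = 2.5157/2.5630 = 98.2%.

98.2%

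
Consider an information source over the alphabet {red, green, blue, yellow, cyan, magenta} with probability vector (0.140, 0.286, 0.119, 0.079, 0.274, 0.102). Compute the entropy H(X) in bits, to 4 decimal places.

H = −Σ pᵢ log₂ pᵢ.
−0.140·log₂(0.140) = 0.3971
−0.286·log₂(0.286) = 0.5165
−0.119·log₂(0.119) = 0.3654
−0.079·log₂(0.079) = 0.2893
−0.274·log₂(0.274) = 0.5118
−0.102·log₂(0.102) = 0.3359
Sum ≈ 2.4160 → 2.4160 bits.

2.4160 bits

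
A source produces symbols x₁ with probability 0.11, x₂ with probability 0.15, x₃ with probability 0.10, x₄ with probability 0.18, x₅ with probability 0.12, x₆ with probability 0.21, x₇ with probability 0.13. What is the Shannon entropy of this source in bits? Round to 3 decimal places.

H = −Σ pᵢ log₂ pᵢ.
−0.11·log₂(0.11) = 0.3503
−0.15·log₂(0.15) = 0.4105
−0.10·log₂(0.10) = 0.3322
−0.18·log₂(0.18) = 0.4453
−0.12·log₂(0.12) = 0.3671
−0.21·log₂(0.21) = 0.4728
−0.13·log₂(0.13) = 0.3826
Sum ≈ 2.7609 → 2.761 bits.

2.761 bits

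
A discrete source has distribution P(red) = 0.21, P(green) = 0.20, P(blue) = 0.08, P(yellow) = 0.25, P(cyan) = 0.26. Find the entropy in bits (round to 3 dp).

H = −Σ pᵢ log₂ pᵢ.
−0.21·log₂(0.21) = 0.4728
−0.20·log₂(0.20) = 0.4644
−0.08·log₂(0.08) = 0.2915
−0.25·log₂(0.25) = 0.5000
−0.26·log₂(0.26) = 0.5053
Sum ≈ 2.2340 → 2.234 bits.

2.234 bits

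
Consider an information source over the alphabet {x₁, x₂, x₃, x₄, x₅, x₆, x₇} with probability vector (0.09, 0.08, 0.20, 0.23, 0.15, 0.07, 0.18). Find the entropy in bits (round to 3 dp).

H = −Σ pᵢ log₂ pᵢ.
−0.09·log₂(0.09) = 0.3127
−0.08·log₂(0.08) = 0.2915
−0.20·log₂(0.20) = 0.4644
−0.23·log₂(0.23) = 0.4877
−0.15·log₂(0.15) = 0.4105
−0.07·log₂(0.07) = 0.2686
−0.18·log₂(0.18) = 0.4453
Sum ≈ 2.6806 → 2.681 bits.

2.681 bits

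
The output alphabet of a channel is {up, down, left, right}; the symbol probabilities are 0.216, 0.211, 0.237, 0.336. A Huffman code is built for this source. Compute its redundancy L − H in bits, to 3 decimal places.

0.028 bits

Entropy H = −Σ p log₂ p ≈ 1.9721 bits.
Huffman merges: 211/1000+27/125→427/1000; 237/1000+42/125→573/1000; 427/1000+573/1000→1. L = 2 ≈ 2.0000.
L − H = 2.0000 − 1.9721 = 0.028 bits.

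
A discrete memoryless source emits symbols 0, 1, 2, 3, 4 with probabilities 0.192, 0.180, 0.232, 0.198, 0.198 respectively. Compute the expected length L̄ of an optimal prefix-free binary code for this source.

2.372 bits/symbol

Repeatedly combine the two least-probable nodes; the expected code length is the sum of the merged weights.
merge 9/50 + 24/125 → 93/250
merge 99/500 + 99/500 → 99/250
merge 29/125 + 93/250 → 151/250
merge 99/250 + 151/250 → 1
L = 93/250 + 99/250 + 151/250 + 1 = 593/250 = 2.372 bits/symbol.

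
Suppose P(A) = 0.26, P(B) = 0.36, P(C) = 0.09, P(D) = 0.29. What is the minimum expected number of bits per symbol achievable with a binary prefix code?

1.99 bits/symbol

Repeatedly combine the two least-probable nodes; the expected code length is the sum of the merged weights.
merge 9/100 + 13/50 → 7/20
merge 29/100 + 7/20 → 16/25
merge 9/25 + 16/25 → 1
L = 7/20 + 16/25 + 1 = 199/100 = 1.99 bits/symbol.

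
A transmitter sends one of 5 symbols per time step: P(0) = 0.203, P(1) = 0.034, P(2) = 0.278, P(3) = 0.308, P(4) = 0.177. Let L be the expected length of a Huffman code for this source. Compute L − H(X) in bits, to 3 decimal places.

0.099 bits

Entropy H = −Σ p log₂ p ≈ 2.1117 bits.
Huffman merges: 17/500+177/1000→211/1000; 203/1000+211/1000→207/500; 139/500+77/250→293/500; 207/500+293/500→1. L = 2211/1000 ≈ 2.2110.
L − H = 2.2110 − 2.1117 = 0.099 bits.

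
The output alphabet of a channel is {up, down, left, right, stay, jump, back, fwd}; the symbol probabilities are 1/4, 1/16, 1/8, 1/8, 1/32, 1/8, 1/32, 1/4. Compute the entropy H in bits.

Each probability is a power of 1/2, so log₂(1/p) is an integer.
H = Σ p·log₂(1/p) = 1/4·2 + 1/16·4 + 1/8·3 + 1/8·3 + 1/32·5 + 1/8·3 + 1/32·5 + 1/4·2 = 2.6875 bits.

2.6875 bits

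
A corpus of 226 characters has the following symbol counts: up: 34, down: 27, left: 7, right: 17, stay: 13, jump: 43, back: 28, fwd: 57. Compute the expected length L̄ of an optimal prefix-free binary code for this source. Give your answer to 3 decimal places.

Probabilities are the counts divided by 226.
Repeatedly combine the two least-probable nodes; the expected code length is the sum of the merged weights.
merge 7/226 + 13/226 → 10/113
merge 17/226 + 10/113 → 37/226
merge 27/226 + 14/113 → 55/226
merge 17/113 + 37/226 → 71/226
merge 43/226 + 55/226 → 49/113
merge 57/226 + 71/226 → 64/113
merge 49/113 + 64/113 → 1
L = 10/113 + 37/226 + 55/226 + 71/226 + 49/113 + 64/113 + 1 = 635/226 ≈ 2.810 bits/symbol.

2.810 bits/symbol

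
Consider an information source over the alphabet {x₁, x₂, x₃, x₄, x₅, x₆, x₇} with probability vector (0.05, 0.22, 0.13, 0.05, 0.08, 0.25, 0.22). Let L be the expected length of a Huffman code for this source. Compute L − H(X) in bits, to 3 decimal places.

0.023 bits

Entropy H = −Σ p log₂ p ≈ 2.5675 bits.
Huffman merges: 1/20+1/20→1/10; 2/25+1/10→9/50; 13/100+9/50→31/100; 11/50+11/50→11/25; 1/4+31/100→14/25; 11/25+14/25→1. L = 259/100 ≈ 2.5900.
L − H = 2.5900 − 2.5675 = 0.023 bits.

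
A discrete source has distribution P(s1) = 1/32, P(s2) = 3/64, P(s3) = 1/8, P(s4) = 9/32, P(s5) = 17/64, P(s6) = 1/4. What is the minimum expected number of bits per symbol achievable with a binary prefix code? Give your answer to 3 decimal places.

2.281 bits/symbol

Repeatedly combine the two least-probable nodes; the expected code length is the sum of the merged weights.
merge 1/32 + 3/64 → 5/64
merge 5/64 + 1/8 → 13/64
merge 13/64 + 1/4 → 29/64
merge 17/64 + 9/32 → 35/64
merge 29/64 + 35/64 → 1
L = 5/64 + 13/64 + 29/64 + 35/64 + 1 = 73/32 ≈ 2.281 bits/symbol.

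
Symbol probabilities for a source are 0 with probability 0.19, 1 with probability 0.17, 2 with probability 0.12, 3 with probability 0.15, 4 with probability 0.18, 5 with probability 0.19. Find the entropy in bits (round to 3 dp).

H = −Σ pᵢ log₂ pᵢ.
−0.19·log₂(0.19) = 0.4552
−0.17·log₂(0.17) = 0.4346
−0.12·log₂(0.12) = 0.3671
−0.15·log₂(0.15) = 0.4105
−0.18·log₂(0.18) = 0.4453
−0.19·log₂(0.19) = 0.4552
Sum ≈ 2.5680 → 2.568 bits.

2.568 bits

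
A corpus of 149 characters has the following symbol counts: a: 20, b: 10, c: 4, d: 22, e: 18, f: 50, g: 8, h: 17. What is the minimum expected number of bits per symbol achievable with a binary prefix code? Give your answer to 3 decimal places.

Probabilities are the counts divided by 149.
Repeatedly combine the two least-probable nodes; the expected code length is the sum of the merged weights.
merge 4/149 + 8/149 → 12/149
merge 10/149 + 12/149 → 22/149
merge 17/149 + 18/149 → 35/149
merge 20/149 + 22/149 → 42/149
merge 22/149 + 35/149 → 57/149
merge 42/149 + 50/149 → 92/149
merge 57/149 + 92/149 → 1
L = 12/149 + 22/149 + 35/149 + 42/149 + 57/149 + 92/149 + 1 = 409/149 ≈ 2.745 bits/symbol.

2.745 bits/symbol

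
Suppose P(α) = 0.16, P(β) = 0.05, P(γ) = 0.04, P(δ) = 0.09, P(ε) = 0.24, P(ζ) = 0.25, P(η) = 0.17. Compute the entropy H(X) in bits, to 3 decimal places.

2.566 bits

H = −Σ pᵢ log₂ pᵢ.
−0.16·log₂(0.16) = 0.4230
−0.05·log₂(0.05) = 0.2161
−0.04·log₂(0.04) = 0.1858
−0.09·log₂(0.09) = 0.3127
−0.24·log₂(0.24) = 0.4941
−0.25·log₂(0.25) = 0.5000
−0.17·log₂(0.17) = 0.4346
Sum ≈ 2.5662 → 2.566 bits.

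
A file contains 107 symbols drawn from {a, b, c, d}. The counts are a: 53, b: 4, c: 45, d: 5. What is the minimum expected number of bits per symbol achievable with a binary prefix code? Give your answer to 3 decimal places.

Probabilities are the counts divided by 107.
Repeatedly combine the two least-probable nodes; the expected code length is the sum of the merged weights.
merge 4/107 + 5/107 → 9/107
merge 9/107 + 45/107 → 54/107
merge 53/107 + 54/107 → 1
L = 9/107 + 54/107 + 1 = 170/107 ≈ 1.589 bits/symbol.

1.589 bits/symbol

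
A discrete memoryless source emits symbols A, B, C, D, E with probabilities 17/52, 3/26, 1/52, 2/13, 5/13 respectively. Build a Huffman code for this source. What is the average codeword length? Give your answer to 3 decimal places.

Repeatedly combine the two least-probable nodes; the expected code length is the sum of the merged weights.
merge 1/52 + 3/26 → 7/52
merge 7/52 + 2/13 → 15/52
merge 15/52 + 17/52 → 8/13
merge 5/13 + 8/13 → 1
L = 7/52 + 15/52 + 8/13 + 1 = 53/26 ≈ 2.038 bits/symbol.

2.038 bits/symbol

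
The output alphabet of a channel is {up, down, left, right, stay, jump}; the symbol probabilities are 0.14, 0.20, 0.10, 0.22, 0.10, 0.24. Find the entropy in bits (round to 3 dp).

2.501 bits

H = −Σ pᵢ log₂ pᵢ.
−0.14·log₂(0.14) = 0.3971
−0.20·log₂(0.20) = 0.4644
−0.10·log₂(0.10) = 0.3322
−0.22·log₂(0.22) = 0.4806
−0.10·log₂(0.10) = 0.3322
−0.24·log₂(0.24) = 0.4941
Sum ≈ 2.5006 → 2.501 bits.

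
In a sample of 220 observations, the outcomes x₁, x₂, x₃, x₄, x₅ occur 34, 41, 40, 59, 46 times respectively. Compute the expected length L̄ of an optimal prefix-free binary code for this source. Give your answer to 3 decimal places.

Probabilities are the counts divided by 220.
Repeatedly combine the two least-probable nodes; the expected code length is the sum of the merged weights.
merge 17/110 + 2/11 → 37/110
merge 41/220 + 23/110 → 87/220
merge 59/220 + 37/110 → 133/220
merge 87/220 + 133/220 → 1
L = 37/110 + 87/220 + 133/220 + 1 = 257/110 ≈ 2.336 bits/symbol.

2.336 bits/symbol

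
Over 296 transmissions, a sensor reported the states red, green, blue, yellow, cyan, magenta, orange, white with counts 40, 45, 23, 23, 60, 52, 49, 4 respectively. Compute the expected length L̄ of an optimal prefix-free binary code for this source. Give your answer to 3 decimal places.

2.882 bits/symbol

Probabilities are the counts divided by 296.
Repeatedly combine the two least-probable nodes; the expected code length is the sum of the merged weights.
merge 1/74 + 23/296 → 27/296
merge 23/296 + 27/296 → 25/148
merge 5/37 + 45/296 → 85/296
merge 49/296 + 25/148 → 99/296
merge 13/74 + 15/74 → 14/37
merge 85/296 + 99/296 → 23/37
merge 14/37 + 23/37 → 1
L = 27/296 + 25/148 + 85/296 + 99/296 + 14/37 + 23/37 + 1 = 853/296 ≈ 2.882 bits/symbol.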